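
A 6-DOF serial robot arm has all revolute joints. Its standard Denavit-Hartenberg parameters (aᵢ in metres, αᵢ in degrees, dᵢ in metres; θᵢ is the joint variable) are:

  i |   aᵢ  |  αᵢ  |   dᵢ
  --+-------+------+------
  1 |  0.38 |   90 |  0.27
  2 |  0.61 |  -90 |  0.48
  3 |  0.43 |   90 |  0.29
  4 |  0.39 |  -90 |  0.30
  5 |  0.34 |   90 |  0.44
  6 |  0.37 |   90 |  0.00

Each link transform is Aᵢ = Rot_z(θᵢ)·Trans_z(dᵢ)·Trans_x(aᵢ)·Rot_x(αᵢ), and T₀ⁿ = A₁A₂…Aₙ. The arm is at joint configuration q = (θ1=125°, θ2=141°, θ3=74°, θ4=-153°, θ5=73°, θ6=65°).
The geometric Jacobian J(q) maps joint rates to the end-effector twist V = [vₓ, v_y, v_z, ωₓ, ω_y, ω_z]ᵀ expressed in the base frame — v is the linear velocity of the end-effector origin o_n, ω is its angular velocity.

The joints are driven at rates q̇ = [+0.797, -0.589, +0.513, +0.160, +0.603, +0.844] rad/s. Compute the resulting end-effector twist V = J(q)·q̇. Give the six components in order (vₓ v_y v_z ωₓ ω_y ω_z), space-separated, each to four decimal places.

-0.8596 -0.0339 0.0728 -0.0614 0.0027 1.2694

o_n = [-0.1023, 0.3876, 1.1015]
J₁: ẑ×o_n = [-0.3876, -0.1023, 0.0000], ω = ẑ
J2: z=[0.8192, 0.5736, 0.0000] o=[-0.2180, 0.3113, 0.2700] → [0.4769, -0.6811, -0.0038, 0.8192, 0.5736, 0.0000]
J3: z=[0.3610, -0.5155, -0.7771] o=[0.4471, 0.1983, 0.6539] → [-0.0836, 0.2655, -0.2149, 0.3610, -0.5155, -0.7771]
J4: z=[0.6543, -0.4538, 0.6049] o=[0.2661, -0.2638, 0.5031] → [-0.6656, -0.6144, 0.2590, 0.6543, -0.4538, 0.6049]
J5: z=[-0.6233, 0.1293, 0.7712] o=[0.6294, -0.0561, 0.7619] → [-0.2982, -0.3526, -0.1819, -0.6233, 0.1293, 0.7712]
J6: z=[0.6008, 0.7104, 0.3665] o=[0.1849, 0.2360, 0.9242] → [0.0704, -0.2118, 0.2951, 0.6008, 0.7104, 0.3665]
V = J·q̇ = [-0.8596, -0.0339, 0.0728, -0.0614, 0.0027, 1.2694]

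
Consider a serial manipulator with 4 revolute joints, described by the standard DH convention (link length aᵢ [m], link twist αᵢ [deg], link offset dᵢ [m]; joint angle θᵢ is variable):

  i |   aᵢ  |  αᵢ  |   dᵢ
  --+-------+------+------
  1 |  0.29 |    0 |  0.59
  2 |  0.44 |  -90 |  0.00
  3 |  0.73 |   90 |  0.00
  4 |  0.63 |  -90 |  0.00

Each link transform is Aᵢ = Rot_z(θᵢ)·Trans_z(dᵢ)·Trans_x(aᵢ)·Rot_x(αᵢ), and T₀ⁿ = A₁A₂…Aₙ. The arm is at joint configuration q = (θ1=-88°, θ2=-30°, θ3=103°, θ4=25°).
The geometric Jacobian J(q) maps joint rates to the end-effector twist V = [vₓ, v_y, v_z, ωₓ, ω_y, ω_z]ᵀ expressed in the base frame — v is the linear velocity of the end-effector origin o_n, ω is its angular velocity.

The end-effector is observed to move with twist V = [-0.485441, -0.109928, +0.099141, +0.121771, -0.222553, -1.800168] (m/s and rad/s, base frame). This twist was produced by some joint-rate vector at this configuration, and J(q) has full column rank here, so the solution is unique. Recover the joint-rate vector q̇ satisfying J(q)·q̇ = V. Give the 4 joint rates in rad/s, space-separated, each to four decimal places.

-0.7890 -0.9790 0.2120 0.1430

o_n = [0.1760, -0.5449, -0.6776]
J₁: ẑ×o_n = [0.5449, 0.1760, -0.0000], ω = ẑ
J2: z=[0.0000, 0.0000, 1.0000] o=[0.0101, -0.2898, 0.5900] → [0.2551, 0.1659, -0.0000, 0.0000, 0.0000, 1.0000]
J3: z=[0.8829, -0.4695, 0.0000] o=[-0.1964, -0.6783, 0.5900] → [0.5951, 1.1193, 0.2927, 0.8829, -0.4695, 0.0000]
J4: z=[-0.4574, -0.8603, -0.2250] o=[-0.1194, -0.5333, -0.1213] → [0.4760, -0.3209, 0.2594, -0.4574, -0.8603, -0.2250]
q̇ = J⁺·V = [-0.7890, -0.9790, 0.2120, 0.1430]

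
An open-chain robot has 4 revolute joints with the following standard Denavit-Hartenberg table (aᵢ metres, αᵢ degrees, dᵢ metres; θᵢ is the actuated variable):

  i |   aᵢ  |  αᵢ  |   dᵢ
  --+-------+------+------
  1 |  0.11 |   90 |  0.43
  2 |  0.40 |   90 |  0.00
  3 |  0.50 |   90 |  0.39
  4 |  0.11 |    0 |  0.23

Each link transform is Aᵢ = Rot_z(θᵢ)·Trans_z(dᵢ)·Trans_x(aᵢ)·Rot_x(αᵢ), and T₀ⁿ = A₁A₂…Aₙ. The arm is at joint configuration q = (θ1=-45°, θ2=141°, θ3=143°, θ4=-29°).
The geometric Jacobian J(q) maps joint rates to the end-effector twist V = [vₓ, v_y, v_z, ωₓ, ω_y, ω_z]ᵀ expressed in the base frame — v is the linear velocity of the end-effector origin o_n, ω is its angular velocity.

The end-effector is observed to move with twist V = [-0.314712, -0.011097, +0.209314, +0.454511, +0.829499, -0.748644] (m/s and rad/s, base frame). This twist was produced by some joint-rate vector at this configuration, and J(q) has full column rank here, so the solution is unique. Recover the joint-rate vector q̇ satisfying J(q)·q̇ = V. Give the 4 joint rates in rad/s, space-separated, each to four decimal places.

0.1870 -0.4000 -0.8940 -0.6360

o_n = [-0.1902, -0.5770, 0.7308]
J₁: ẑ×o_n = [0.5770, -0.1902, 0.0000], ω = ẑ
J2: z=[-0.7071, -0.7071, 0.0000] o=[0.0778, -0.0778, 0.4300] → [-0.2127, 0.2127, 0.1635, -0.7071, -0.7071, 0.0000]
J3: z=[0.4450, -0.4450, 0.7771] o=[-0.1420, 0.1420, 0.6817] → [0.5369, -0.0593, -0.3414, 0.4450, -0.4450, 0.7771]
J4: z=[-0.8954, -0.2340, 0.3787] o=[0.0382, -0.4637, 0.7335] → [0.0435, -0.0889, 0.0480, -0.8954, -0.2340, 0.3787]
q̇ = J⁺·V = [0.1870, -0.4000, -0.8940, -0.6360]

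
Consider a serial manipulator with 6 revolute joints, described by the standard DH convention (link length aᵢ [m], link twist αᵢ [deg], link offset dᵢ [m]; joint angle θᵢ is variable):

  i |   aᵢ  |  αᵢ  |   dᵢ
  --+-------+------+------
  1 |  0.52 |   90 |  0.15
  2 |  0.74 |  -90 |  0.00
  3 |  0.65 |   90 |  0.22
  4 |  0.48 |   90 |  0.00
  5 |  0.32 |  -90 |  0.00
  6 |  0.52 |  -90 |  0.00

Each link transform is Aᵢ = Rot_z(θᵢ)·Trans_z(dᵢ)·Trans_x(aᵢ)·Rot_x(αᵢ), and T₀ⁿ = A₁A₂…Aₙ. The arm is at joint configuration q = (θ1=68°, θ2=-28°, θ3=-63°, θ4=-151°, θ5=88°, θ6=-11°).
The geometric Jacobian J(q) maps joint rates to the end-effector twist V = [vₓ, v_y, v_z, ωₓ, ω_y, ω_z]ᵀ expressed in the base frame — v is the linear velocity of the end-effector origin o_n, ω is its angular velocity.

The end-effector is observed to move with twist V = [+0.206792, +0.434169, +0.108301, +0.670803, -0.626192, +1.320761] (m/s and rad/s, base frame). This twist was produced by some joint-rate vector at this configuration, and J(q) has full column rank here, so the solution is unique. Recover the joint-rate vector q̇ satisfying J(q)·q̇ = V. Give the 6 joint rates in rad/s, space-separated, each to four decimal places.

0.6470 0.9900 -0.2900 0.4800 0.8300 0.0090

o_n = [0.7079, 0.3735, 0.1693]
J₁: ẑ×o_n = [-0.3735, 0.7079, 0.0000], ω = ẑ
J2: z=[0.9272, -0.3746, 0.0000] o=[0.1948, 0.4821, 0.1500] → [-0.0072, -0.0179, 0.0915, 0.9272, -0.3746, 0.0000]
J3: z=[0.1759, 0.4353, 0.8829] o=[0.4396, 1.0879, -0.1974] → [0.7905, 0.1724, -0.2425, 0.1759, 0.4353, 0.8829]
J4: z=[0.1262, -0.8995, 0.4183] o=[1.1128, 1.2083, -0.1417] → [0.0694, -0.2087, -0.4696, 0.1262, -0.8995, 0.4183]
J5: z=[-0.3195, 0.3623, 0.8756] o=[0.6620, 1.0911, -0.2577] → [0.7831, 0.1766, 0.2127, -0.3195, 0.3623, 0.8756]
J6: z=[0.9430, 0.2126, 0.2561] o=[0.6919, 0.8007, -0.1266] → [0.1724, -0.2750, -0.4063, 0.9430, 0.2126, 0.2561]
q̇ = J⁺·V = [0.6470, 0.9900, -0.2900, 0.4800, 0.8300, 0.0090]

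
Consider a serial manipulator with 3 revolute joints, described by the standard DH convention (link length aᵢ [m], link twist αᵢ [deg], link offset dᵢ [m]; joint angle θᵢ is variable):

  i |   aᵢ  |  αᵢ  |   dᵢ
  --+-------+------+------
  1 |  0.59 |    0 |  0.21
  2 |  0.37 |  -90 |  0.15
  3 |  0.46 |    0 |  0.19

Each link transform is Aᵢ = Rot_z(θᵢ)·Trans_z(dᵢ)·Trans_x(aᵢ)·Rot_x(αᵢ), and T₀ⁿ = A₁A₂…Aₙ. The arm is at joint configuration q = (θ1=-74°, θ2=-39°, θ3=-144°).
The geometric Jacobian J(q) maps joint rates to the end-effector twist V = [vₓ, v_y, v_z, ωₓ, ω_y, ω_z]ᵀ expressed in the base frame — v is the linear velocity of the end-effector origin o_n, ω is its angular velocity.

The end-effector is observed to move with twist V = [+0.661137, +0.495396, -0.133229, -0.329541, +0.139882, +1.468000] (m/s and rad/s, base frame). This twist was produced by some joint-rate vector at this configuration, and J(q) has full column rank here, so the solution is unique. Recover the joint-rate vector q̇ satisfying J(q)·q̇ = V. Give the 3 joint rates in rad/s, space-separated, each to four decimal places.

o_n = [0.3384, -0.6394, 0.6304]
J₁: ẑ×o_n = [0.6394, 0.3384, -0.0000], ω = ẑ
J2: z=[0.0000, 0.0000, 1.0000] o=[0.1626, -0.5671, 0.2100] → [0.0723, 0.1757, -0.0000, 0.0000, 0.0000, 1.0000]
J3: z=[0.9205, -0.3907, 0.0000] o=[0.0181, -0.9077, 0.3600] → [-0.1056, -0.2489, 0.3721, 0.9205, -0.3907, 0.0000]
q̇ = J⁺·V = [0.9120, 0.5560, -0.3580]

0.9120 0.5560 -0.3580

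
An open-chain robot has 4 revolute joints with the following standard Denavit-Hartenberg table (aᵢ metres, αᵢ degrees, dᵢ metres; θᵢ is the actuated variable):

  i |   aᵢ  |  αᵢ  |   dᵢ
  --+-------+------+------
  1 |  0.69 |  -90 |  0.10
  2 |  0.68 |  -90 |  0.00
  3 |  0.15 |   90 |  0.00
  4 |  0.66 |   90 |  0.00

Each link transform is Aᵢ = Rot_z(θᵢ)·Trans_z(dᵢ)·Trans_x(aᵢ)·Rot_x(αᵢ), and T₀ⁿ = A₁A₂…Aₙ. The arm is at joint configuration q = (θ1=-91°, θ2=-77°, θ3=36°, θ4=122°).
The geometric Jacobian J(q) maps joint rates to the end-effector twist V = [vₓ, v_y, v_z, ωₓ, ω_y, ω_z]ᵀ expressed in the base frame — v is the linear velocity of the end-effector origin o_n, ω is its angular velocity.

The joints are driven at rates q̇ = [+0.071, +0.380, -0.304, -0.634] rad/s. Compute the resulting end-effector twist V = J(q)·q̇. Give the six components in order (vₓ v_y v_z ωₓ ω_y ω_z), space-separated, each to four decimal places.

o_n = [0.0938, -1.3538, 0.4792]
J₁: ẑ×o_n = [1.3538, 0.0938, -0.0000], ω = ẑ
J2: z=[0.9998, -0.0175, 0.0000] o=[-0.0120, -0.6899, 0.1000] → [-0.0066, -0.3791, -0.6620, 0.9998, -0.0175, 0.0000]
J3: z=[-0.0170, -0.9742, -0.2250] o=[-0.0147, -0.8428, 0.7626] → [0.1611, -0.0292, 0.1144, -0.0170, -0.9742, -0.2250]
J4: z=[0.8066, -0.1463, 0.5727] o=[-0.1033, -0.8686, 0.8808] → [0.3367, 0.4368, -0.3625, 0.8066, -0.1463, 0.5727]
V = J·q̇ = [-0.1688, -0.4055, -0.0565, -0.1263, 0.3823, -0.2237]

-0.1688 -0.4055 -0.0565 -0.1263 0.3823 -0.2237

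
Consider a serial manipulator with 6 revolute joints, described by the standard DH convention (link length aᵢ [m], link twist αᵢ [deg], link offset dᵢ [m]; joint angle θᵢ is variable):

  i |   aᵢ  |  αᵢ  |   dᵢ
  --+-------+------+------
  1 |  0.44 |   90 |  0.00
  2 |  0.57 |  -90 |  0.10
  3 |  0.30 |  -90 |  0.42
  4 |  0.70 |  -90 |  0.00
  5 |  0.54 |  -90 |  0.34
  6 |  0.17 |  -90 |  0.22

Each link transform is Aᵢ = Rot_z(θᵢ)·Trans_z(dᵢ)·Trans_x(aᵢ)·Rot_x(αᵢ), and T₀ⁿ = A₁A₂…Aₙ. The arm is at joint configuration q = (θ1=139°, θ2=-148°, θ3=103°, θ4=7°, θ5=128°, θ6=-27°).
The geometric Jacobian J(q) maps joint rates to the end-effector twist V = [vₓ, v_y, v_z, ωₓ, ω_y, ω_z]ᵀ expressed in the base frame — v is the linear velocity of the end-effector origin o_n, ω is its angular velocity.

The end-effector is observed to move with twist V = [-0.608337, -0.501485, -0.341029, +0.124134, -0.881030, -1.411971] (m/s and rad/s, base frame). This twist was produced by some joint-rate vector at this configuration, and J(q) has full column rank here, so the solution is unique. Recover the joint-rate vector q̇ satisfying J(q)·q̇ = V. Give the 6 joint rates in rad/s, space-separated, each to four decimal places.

-0.3890 0.4760 -0.0140 -0.7650 -0.6170 -0.9040

o_n = [0.0222, -0.4598, -0.4664]
J₁: ẑ×o_n = [0.4598, 0.0222, -0.0000], ω = ẑ
J2: z=[0.6561, 0.7547, 0.0000] o=[-0.3321, 0.2887, 0.0000] → [-0.3520, 0.3060, -0.7584, 0.6561, 0.7547, 0.0000]
J3: z=[-0.3999, 0.3477, -0.8480] o=[0.0984, 0.0470, -0.3021] → [-0.4870, -0.0012, 0.2292, -0.3999, 0.3477, -0.8480]
J4: z=[-0.4760, 0.7119, 0.5163] o=[-0.3046, 0.0100, -0.6225] → [0.3537, 0.2430, -0.0090, -0.4760, 0.7119, 0.5163]
J5: z=[0.4924, -0.2707, 0.8272] o=[-0.8146, -0.4437, -0.4673] → [0.0131, 0.6918, 0.2186, 0.4924, -0.2707, 0.8272]
J6: z=[0.2811, 0.9489, 0.1432] o=[-0.2024, -0.6232, -0.4795] → [-0.0110, 0.0285, -0.1672, 0.2811, 0.9489, 0.1432]
q̇ = J⁺·V = [-0.3890, 0.4760, -0.0140, -0.7650, -0.6170, -0.9040]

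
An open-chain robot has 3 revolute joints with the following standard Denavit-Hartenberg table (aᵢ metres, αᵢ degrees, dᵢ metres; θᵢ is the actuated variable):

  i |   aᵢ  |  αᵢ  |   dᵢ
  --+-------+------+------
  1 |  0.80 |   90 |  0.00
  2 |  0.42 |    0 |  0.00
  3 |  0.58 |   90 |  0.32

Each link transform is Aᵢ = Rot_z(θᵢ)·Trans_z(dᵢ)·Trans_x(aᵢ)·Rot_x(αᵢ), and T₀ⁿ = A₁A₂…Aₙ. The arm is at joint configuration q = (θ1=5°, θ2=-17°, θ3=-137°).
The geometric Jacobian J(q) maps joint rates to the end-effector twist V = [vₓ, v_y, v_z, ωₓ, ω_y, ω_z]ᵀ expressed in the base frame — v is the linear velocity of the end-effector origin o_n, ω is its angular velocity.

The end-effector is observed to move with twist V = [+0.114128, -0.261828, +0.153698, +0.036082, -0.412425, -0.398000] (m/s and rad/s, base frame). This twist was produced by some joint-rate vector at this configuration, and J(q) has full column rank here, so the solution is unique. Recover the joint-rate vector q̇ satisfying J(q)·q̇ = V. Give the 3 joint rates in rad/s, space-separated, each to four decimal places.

o_n = [0.7056, -0.2595, -0.3771]
J₁: ẑ×o_n = [0.2595, 0.7056, -0.0000], ω = ẑ
J2: z=[0.0872, -0.9962, 0.0000] o=[0.7970, 0.0697, 0.0000] → [0.3756, 0.0329, -0.1197, 0.0872, -0.9962, 0.0000]
J3: z=[0.0872, -0.9962, 0.0000] o=[1.1971, 0.1047, -0.1228] → [0.2533, 0.0222, -0.5213, 0.0872, -0.9962, 0.0000]
q̇ = J⁺·V = [-0.3980, 0.9200, -0.5060]

-0.3980 0.9200 -0.5060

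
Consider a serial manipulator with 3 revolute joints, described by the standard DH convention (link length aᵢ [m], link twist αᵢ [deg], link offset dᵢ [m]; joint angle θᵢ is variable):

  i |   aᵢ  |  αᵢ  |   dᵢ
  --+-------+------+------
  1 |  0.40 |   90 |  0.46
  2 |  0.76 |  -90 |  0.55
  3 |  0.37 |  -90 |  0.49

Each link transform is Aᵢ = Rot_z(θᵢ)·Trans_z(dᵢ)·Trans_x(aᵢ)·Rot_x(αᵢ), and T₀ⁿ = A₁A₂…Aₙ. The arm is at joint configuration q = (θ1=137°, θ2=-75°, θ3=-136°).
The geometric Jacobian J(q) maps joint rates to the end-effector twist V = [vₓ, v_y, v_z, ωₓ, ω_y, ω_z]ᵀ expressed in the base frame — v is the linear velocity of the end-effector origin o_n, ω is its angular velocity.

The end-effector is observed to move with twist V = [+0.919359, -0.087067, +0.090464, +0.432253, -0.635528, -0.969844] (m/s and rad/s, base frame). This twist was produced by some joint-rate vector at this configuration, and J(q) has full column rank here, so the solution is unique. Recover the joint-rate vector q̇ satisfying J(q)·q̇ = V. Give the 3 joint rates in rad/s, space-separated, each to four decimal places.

-0.7690 -0.1700 -0.7760

o_n = [-0.1818, 1.2730, 0.1098]
J₁: ẑ×o_n = [-1.2730, -0.1818, 0.0000], ω = ẑ
J2: z=[0.6820, 0.7314, 0.0000] o=[-0.2925, 0.2728, 0.4600] → [-0.2561, 0.2388, 0.6011, 0.6820, 0.7314, 0.0000]
J3: z=[-0.7064, 0.6588, 0.2588] o=[-0.0613, 0.8092, -0.2741] → [0.1329, 0.2400, -0.2483, -0.7064, 0.6588, 0.2588]
q̇ = J⁺·V = [-0.7690, -0.1700, -0.7760]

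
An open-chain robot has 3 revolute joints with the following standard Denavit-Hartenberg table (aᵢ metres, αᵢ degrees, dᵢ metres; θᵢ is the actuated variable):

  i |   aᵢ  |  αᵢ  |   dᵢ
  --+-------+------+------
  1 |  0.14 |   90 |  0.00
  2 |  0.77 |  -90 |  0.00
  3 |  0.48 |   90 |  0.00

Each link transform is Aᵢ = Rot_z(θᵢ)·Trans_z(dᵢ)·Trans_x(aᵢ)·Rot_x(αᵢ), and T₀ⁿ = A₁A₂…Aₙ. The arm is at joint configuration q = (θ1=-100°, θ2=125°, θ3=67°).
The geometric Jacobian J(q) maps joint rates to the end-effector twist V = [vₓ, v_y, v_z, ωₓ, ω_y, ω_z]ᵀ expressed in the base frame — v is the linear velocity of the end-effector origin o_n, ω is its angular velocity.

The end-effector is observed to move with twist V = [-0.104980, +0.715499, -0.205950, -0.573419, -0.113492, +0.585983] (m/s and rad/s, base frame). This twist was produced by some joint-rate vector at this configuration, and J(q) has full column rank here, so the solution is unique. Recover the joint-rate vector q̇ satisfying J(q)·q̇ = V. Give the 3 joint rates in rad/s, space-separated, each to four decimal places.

0.4380 0.5450 -0.2580

o_n = [0.5062, 0.3263, 0.7844]
J₁: ẑ×o_n = [-0.3263, 0.5062, 0.0000], ω = ẑ
J2: z=[-0.9848, 0.1736, 0.0000] o=[-0.0243, -0.1379, 0.0000] → [0.1362, 0.7725, -0.5492, -0.9848, 0.1736, 0.0000]
J3: z=[0.1422, 0.8067, -0.5736] o=[0.0524, 0.2971, 0.6307] → [0.1407, -0.2821, -0.3619, 0.1422, 0.8067, -0.5736]
q̇ = J⁺·V = [0.4380, 0.5450, -0.2580]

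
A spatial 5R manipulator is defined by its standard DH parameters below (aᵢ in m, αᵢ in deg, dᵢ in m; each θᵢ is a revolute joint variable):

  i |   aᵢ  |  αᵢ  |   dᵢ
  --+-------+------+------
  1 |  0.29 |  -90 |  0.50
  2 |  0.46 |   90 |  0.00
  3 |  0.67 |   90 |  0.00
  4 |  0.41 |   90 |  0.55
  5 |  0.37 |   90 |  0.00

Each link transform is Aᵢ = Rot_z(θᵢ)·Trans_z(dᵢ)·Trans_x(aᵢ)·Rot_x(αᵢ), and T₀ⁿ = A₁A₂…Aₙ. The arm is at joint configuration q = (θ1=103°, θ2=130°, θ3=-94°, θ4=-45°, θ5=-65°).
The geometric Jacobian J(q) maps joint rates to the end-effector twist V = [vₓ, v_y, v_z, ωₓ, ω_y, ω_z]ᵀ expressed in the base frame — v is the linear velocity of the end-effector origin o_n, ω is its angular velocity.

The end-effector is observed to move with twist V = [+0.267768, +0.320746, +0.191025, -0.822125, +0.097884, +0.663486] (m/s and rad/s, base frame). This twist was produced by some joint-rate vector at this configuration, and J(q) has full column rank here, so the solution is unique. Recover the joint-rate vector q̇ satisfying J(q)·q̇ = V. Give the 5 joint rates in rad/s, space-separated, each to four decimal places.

o_n = [1.0544, 0.1133, 0.6263]
J₁: ẑ×o_n = [-0.1133, 1.0544, 0.0000], ω = ẑ
J2: z=[-0.9744, -0.2250, 0.0000] o=[-0.0652, 0.2826, 0.5000] → [-0.0284, 0.1231, 0.4168, -0.9744, -0.2250, 0.0000]
J3: z=[-0.1723, 0.7464, -0.6428] o=[0.0013, -0.0055, 0.1476] → [0.4337, -0.5945, -0.8066, -0.1723, 0.7464, -0.6428]
J4: z=[-0.2122, 0.6091, 0.7642] o=[0.6458, 0.1741, 0.1834] → [0.3162, 0.4063, -0.2360, -0.2122, 0.6091, 0.7642]
J5: z=[-0.5583, -0.7174, 0.4167] o=[0.8579, 0.3704, 0.8056] → [0.2358, -0.0182, 0.2846, -0.5583, -0.7174, 0.4167]
q̇ = J⁺·V = [-0.1130, 0.5370, -0.0970, 0.7900, 0.2650]

-0.1130 0.5370 -0.0970 0.7900 0.2650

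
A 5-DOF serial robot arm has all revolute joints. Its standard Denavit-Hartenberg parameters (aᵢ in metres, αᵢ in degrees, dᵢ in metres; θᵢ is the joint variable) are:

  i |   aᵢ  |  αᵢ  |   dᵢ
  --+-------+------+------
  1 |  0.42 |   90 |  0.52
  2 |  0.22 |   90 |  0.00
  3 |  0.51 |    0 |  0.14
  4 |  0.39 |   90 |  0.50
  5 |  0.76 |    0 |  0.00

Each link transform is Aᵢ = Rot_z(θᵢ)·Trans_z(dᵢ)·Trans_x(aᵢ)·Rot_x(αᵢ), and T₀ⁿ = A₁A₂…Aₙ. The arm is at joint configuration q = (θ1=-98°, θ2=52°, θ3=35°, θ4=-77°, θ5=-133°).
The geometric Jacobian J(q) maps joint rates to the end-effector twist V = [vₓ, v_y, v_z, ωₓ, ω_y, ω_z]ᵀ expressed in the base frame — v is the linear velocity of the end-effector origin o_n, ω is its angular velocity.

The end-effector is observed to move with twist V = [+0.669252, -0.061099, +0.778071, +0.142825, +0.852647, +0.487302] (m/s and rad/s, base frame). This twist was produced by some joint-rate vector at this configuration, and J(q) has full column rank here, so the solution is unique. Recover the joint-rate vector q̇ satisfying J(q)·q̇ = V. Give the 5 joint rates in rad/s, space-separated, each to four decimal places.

0.3980 0.4900 -0.3790 -0.3570 0.6900

o_n = [-0.4889, -0.7596, 0.8956]
J₁: ẑ×o_n = [0.7596, -0.4889, 0.0000], ω = ẑ
J2: z=[-0.9903, 0.1392, 0.0000] o=[-0.0585, -0.4159, 0.5200] → [0.0523, 0.3719, 0.4003, -0.9903, 0.1392, 0.0000]
J3: z=[-0.1097, -0.7803, -0.6157] o=[-0.0773, -0.5500, 0.6934] → [-0.2868, 0.2756, -0.2982, -0.1097, -0.7803, -0.6157]
J4: z=[-0.1097, -0.7803, -0.6157] o=[-0.4181, -0.8733, 0.9364] → [0.1018, 0.0391, -0.0677, -0.1097, -0.7803, -0.6157]
J5: z=[0.7932, 0.3045, -0.5273] o=[-0.2394, -1.4765, 0.8569] → [0.3898, 0.1009, 0.6446, 0.7932, 0.3045, -0.5273]
q̇ = J⁺·V = [0.3980, 0.4900, -0.3790, -0.3570, 0.6900]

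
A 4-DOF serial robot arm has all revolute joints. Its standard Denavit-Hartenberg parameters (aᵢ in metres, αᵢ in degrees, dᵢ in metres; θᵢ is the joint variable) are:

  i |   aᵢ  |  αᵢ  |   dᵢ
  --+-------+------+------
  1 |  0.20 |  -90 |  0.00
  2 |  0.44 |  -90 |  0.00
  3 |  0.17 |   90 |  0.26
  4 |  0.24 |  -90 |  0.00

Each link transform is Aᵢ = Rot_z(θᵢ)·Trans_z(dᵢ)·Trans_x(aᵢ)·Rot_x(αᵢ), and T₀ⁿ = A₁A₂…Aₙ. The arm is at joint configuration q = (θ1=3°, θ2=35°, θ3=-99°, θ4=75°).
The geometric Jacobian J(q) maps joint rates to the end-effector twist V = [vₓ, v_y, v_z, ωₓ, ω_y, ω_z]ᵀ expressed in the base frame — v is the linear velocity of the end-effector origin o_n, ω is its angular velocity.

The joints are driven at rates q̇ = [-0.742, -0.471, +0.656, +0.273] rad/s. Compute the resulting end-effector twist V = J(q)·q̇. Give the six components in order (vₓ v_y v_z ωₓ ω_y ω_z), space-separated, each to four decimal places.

0.6014 -0.1919 -0.0829 -0.5694 -0.5443 -1.1247

o_n = [0.2362, 0.2420, -0.6344]
J₁: ẑ×o_n = [-0.2420, 0.2362, 0.0000], ω = ẑ
J2: z=[-0.0523, 0.9986, 0.0000] o=[0.1997, 0.0105, 0.0000] → [-0.6336, -0.0332, -0.0486, -0.0523, 0.9986, 0.0000]
J3: z=[-0.5728, -0.0300, -0.8192] o=[0.5597, 0.0293, -0.2524] → [0.1856, 0.0461, -0.1315, -0.5728, -0.0300, -0.8192]
J4: z=[-0.7998, -0.1986, 0.5665] o=[0.3802, 0.1881, -0.4501] → [0.0061, -0.2290, -0.0717, -0.7998, -0.1986, 0.5665]
V = J·q̇ = [0.6014, -0.1919, -0.0829, -0.5694, -0.5443, -1.1247]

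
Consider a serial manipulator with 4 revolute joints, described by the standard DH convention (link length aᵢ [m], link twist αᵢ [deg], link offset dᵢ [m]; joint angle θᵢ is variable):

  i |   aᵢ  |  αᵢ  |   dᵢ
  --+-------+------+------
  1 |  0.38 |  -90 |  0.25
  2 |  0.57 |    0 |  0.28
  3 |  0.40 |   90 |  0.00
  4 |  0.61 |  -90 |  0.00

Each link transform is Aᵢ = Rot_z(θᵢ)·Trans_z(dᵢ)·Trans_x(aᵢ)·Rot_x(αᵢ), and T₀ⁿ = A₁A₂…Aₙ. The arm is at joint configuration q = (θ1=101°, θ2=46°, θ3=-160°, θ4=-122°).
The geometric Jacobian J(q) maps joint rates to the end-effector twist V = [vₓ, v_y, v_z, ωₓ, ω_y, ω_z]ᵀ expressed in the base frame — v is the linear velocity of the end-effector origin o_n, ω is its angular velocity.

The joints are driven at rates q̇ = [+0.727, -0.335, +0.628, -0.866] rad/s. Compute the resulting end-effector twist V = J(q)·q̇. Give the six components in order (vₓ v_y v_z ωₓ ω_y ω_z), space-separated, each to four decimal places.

o_n = [0.0908, 0.7763, -0.0899]
J₁: ẑ×o_n = [-0.7763, 0.0908, 0.0000], ω = ẑ
J2: z=[-0.9816, -0.1908, 0.0000] o=[-0.0725, 0.3730, 0.2500] → [0.0649, -0.3337, -0.3647, -0.9816, -0.1908, 0.0000]
J3: z=[-0.9816, -0.1908, 0.0000] o=[-0.4229, 0.7083, -0.1600] → [-0.0134, 0.0688, 0.0312, -0.9816, -0.1908, 0.0000]
J4: z=[0.1743, -0.8968, -0.4067] o=[-0.3919, 0.5486, 0.2054] → [0.3575, -0.1449, 0.4726, 0.1743, -0.8968, -0.4067]
V = J·q̇ = [-0.9041, 0.3465, -0.2675, -0.4386, 0.7207, 1.0792]

-0.9041 0.3465 -0.2675 -0.4386 0.7207 1.0792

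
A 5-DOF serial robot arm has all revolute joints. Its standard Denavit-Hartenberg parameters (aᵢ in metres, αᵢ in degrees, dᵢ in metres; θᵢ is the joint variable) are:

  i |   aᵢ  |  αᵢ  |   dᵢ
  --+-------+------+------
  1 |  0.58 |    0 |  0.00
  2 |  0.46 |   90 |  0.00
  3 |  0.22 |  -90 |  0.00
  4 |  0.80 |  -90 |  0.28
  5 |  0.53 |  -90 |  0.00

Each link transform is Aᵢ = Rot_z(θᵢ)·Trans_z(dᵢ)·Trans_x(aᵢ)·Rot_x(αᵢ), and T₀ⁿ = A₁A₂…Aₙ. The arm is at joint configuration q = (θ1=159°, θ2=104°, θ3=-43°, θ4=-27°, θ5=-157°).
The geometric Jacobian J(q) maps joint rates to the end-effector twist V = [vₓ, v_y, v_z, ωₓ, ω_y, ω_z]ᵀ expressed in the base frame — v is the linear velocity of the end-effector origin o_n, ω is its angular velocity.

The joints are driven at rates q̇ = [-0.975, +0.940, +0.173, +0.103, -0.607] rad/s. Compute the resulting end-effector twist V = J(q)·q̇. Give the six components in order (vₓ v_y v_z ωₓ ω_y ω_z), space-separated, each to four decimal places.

o_n = [-0.8231, -0.9227, 0.0165]
J₁: ẑ×o_n = [0.9227, -0.8231, 0.0000], ω = ẑ
J2: z=[0.0000, 0.0000, 1.0000] o=[-0.5415, 0.2079, 0.0000] → [1.1306, -0.2816, 0.0000, 0.0000, 0.0000, 1.0000]
J3: z=[-0.9925, 0.1219, 0.0000] o=[-0.5975, -0.2487, 0.0000] → [0.0020, 0.0164, 0.6965, -0.9925, 0.1219, 0.0000]
J4: z=[-0.0831, -0.6769, 0.7314] o=[-0.6171, -0.4084, -0.1500] → [0.2634, -0.1368, -0.0966, -0.0831, -0.6769, 0.7314]
J5: z=[0.8439, -0.4381, -0.3096] o=[-1.0644, -1.0711, -0.4314] → [-0.1503, -0.4527, 0.2310, 0.8439, -0.4381, -0.3096]
V = J·q̇ = [0.2818, 0.8014, -0.0297, -0.6925, 0.2173, 0.2283]

0.2818 0.8014 -0.0297 -0.6925 0.2173 0.2283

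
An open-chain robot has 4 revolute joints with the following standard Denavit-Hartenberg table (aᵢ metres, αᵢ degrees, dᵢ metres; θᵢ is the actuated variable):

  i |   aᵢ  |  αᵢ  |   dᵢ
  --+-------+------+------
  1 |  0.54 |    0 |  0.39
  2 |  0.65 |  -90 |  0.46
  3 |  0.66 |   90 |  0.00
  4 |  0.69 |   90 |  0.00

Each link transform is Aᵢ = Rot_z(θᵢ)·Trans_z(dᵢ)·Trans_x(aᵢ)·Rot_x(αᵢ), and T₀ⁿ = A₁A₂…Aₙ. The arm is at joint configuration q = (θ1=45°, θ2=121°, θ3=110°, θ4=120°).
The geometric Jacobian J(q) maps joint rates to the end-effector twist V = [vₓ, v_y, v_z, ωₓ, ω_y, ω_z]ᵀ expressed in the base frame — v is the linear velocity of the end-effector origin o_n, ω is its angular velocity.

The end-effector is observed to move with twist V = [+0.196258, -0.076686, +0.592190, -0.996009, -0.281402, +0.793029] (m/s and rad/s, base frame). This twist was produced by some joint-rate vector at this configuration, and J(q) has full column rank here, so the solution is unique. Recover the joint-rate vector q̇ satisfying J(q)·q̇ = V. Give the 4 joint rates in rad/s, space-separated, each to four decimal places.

0.9010 0.2190 0.5140 0.9560

o_n = [-0.2889, -0.0668, 0.5540]
J₁: ẑ×o_n = [0.0668, -0.2889, 0.0000], ω = ẑ
J2: z=[0.0000, 0.0000, 1.0000] o=[0.3818, 0.3818, 0.3900] → [0.4486, -0.6707, 0.0000, 0.0000, 0.0000, 1.0000]
J3: z=[-0.2419, -0.9703, 0.0000] o=[-0.2489, 0.5391, 0.8500] → [0.2872, -0.0716, 0.1077, -0.2419, -0.9703, 0.0000]
J4: z=[-0.9118, 0.2273, -0.3420] o=[-0.0298, 0.4845, 0.2298] → [-0.1148, 0.3842, 0.5615, -0.9118, 0.2273, -0.3420]
q̇ = J⁺·V = [0.9010, 0.2190, 0.5140, 0.9560]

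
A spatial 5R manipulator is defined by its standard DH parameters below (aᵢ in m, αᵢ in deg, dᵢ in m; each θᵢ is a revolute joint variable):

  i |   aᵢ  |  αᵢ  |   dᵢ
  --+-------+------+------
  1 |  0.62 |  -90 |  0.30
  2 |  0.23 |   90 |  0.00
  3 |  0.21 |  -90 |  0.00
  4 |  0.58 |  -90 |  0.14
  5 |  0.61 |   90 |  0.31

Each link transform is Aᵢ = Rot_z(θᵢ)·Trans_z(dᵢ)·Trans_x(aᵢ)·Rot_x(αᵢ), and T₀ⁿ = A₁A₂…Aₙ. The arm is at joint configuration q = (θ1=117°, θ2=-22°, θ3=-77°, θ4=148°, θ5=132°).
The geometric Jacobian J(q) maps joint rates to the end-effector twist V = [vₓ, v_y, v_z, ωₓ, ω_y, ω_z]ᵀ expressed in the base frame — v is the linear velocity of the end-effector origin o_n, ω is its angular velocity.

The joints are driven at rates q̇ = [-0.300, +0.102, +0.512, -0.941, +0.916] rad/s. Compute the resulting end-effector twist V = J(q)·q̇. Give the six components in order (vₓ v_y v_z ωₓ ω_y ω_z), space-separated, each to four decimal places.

o_n = [-0.2351, 0.4021, 0.4227]
J₁: ẑ×o_n = [-0.4021, -0.2351, 0.0000], ω = ẑ
J2: z=[-0.8910, -0.4540, 0.0000] o=[-0.2815, 0.5524, 0.3000] → [-0.0557, 0.1093, 0.1550, -0.8910, -0.4540, 0.0000]
J3: z=[0.1701, -0.3338, 0.9272] o=[-0.3783, 0.7424, 0.3862] → [0.3034, 0.1265, -0.0101, 0.1701, -0.3338, 0.9272]
J4: z=[-0.6106, 0.7028, 0.3650] o=[-0.2159, 0.8744, 0.4039] → [0.1856, 0.0045, 0.3019, -0.6106, 0.7028, 0.3650]
J5: z=[-0.2657, -0.6160, 0.7416] o=[-0.7341, 0.7663, 0.1285] → [0.0890, 0.4482, 0.4041, -0.2657, -0.6160, 0.7416]
V = J·q̇ = [0.1771, 0.5528, 0.0967, 0.3274, -1.4428, 0.5106]

0.1771 0.5528 0.0967 0.3274 -1.4428 0.5106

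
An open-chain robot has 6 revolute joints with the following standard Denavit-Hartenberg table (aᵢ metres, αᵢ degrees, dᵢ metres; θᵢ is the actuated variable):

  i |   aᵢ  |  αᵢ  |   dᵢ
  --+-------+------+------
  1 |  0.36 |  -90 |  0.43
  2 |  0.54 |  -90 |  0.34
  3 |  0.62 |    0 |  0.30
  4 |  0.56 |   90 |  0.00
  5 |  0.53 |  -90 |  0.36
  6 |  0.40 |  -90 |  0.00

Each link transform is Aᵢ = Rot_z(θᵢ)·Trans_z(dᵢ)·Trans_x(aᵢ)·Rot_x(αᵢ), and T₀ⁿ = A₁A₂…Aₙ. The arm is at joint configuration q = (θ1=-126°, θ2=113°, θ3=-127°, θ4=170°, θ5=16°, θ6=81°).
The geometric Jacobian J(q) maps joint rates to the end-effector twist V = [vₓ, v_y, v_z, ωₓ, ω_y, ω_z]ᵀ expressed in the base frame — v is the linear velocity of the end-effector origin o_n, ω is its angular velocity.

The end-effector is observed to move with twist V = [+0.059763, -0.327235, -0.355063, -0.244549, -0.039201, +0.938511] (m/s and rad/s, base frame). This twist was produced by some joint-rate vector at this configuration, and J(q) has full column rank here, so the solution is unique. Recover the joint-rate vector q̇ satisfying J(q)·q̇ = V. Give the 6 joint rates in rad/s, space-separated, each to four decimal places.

0.7650 -0.2400 -0.6350 -0.1960 -0.1080 0.7670

o_n = [0.2933, 0.3372, -0.2810]
J₁: ẑ×o_n = [-0.3372, 0.2933, 0.0000], ω = ẑ
J2: z=[0.8090, -0.5878, 0.0000] o=[-0.2116, -0.2912, 0.4300] → [0.4179, 0.5752, 0.8052, 0.8090, -0.5878, 0.0000]
J3: z=[0.5411, 0.7447, 0.3907] o=[0.1875, -0.3204, -0.0671] → [-0.4163, 0.1571, 0.2770, 0.5411, 0.7447, 0.3907]
J4: z=[0.5411, 0.7447, 0.3907] o=[0.6647, -0.5060, 0.3936] → [-0.8318, 0.2199, 0.7328, 0.5411, 0.7447, 0.3907]
J5: z=[0.7483, -0.2143, -0.6278] o=[0.4498, -0.1520, 0.0166] → [0.3709, 0.3210, 0.3325, 0.7483, -0.2143, -0.6278]
J6: z=[0.6259, 0.5416, 0.5612] o=[0.6027, 0.2016, -0.4953] → [0.0400, -0.3077, 0.2524, 0.6259, 0.5416, 0.5612]
q̇ = J⁺·V = [0.7650, -0.2400, -0.6350, -0.1960, -0.1080, 0.7670]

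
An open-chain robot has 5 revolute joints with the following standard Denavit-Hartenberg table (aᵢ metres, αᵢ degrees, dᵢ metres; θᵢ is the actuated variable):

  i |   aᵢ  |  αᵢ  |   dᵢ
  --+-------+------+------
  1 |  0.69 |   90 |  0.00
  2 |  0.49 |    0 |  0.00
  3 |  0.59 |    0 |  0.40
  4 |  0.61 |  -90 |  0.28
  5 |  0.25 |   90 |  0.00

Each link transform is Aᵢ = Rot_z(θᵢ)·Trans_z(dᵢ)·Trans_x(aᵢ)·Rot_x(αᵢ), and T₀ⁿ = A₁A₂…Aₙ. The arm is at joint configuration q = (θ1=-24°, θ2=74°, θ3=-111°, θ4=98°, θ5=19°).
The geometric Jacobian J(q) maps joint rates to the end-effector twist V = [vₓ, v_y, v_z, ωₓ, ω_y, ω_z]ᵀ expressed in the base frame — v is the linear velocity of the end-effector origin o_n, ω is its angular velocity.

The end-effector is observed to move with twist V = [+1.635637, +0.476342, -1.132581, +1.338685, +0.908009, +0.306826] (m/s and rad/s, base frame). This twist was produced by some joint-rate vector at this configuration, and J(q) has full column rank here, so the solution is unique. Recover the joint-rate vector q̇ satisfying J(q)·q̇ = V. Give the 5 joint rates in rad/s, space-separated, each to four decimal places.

o_n = [1.3156, -1.2410, 0.8562]
J₁: ẑ×o_n = [1.2410, 1.3156, -0.0000], ω = ẑ
J2: z=[-0.4067, -0.9135, 0.0000] o=[0.6303, -0.2806, 0.0000] → [-0.7822, 0.3483, 1.0166, -0.4067, -0.9135, 0.0000]
J3: z=[-0.4067, -0.9135, 0.0000] o=[0.7537, -0.3356, 0.4710] → [-0.3519, 0.1567, 0.8815, -0.4067, -0.9135, 0.0000]
J4: z=[-0.4067, -0.9135, 0.0000] o=[1.0215, -0.8927, 0.1159] → [-0.6763, 0.3011, 0.4103, -0.4067, -0.9135, 0.0000]
J5: z=[-0.7990, 0.3557, 0.4848] o=[1.1778, -1.2687, 0.6495] → [0.0601, 0.2320, -0.0712, -0.7990, 0.3557, 0.4848]
q̇ = J⁺·V = [0.7800, -0.4520, -0.7730, -0.1490, -0.9760]

0.7800 -0.4520 -0.7730 -0.1490 -0.9760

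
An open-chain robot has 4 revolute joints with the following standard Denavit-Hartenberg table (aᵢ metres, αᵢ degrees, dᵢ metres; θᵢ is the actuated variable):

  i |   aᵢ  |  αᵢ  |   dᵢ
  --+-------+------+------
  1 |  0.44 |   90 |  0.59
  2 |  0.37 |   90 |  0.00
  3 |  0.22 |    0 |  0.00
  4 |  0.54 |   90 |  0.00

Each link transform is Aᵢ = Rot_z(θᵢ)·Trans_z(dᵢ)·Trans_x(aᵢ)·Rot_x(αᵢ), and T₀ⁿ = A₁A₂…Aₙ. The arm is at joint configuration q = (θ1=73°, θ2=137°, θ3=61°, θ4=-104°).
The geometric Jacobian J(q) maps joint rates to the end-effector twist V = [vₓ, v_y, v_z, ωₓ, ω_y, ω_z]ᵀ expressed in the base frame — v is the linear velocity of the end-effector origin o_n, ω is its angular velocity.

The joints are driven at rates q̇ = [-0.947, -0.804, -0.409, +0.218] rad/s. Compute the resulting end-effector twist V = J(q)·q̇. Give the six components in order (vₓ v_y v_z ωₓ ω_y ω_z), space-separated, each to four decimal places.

-0.1060 0.6999 0.5182 -0.8070 0.1105 -1.0867

o_n = [-0.2259, -0.1374, 1.1844]
J₁: ẑ×o_n = [0.1374, -0.2259, 0.0000], ω = ẑ
J2: z=[0.9563, -0.2924, 0.0000] o=[0.1286, 0.4208, 0.5900] → [-0.1738, -0.5684, -0.6374, 0.9563, -0.2924, 0.0000]
J3: z=[0.1994, 0.6522, 0.7314] o=[0.0495, 0.1620, 0.8423] → [0.4421, -0.2696, 0.1199, 0.1994, 0.6522, 0.7314]
J4: z=[0.1994, 0.6522, 0.7314] o=[0.2107, 0.0311, 0.9151] → [0.2989, -0.3730, 0.2512, 0.1994, 0.6522, 0.7314]
V = J·q̇ = [-0.1060, 0.6999, 0.5182, -0.8070, 0.1105, -1.0867]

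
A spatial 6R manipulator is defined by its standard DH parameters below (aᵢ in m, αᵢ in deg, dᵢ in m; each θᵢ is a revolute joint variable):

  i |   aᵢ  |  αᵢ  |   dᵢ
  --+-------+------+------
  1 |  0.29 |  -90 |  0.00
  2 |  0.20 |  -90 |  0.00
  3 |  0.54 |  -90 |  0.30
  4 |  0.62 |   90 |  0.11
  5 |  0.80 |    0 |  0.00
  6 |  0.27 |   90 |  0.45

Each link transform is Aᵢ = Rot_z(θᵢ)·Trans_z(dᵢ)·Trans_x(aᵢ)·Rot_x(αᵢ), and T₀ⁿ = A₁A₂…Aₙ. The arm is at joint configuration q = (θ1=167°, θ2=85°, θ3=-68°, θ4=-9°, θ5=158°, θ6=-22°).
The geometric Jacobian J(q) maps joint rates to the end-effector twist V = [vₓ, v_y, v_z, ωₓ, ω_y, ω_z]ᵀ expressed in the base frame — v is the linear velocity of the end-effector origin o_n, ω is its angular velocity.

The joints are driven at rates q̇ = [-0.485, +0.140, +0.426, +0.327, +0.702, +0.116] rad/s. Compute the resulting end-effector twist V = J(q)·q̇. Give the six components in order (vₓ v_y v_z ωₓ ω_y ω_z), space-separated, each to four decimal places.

o_n = [0.3405, 0.0011, -0.8702]
J₁: ẑ×o_n = [-0.0011, 0.3405, 0.0000], ω = ẑ
J2: z=[-0.2250, -0.9744, 0.0000] o=[-0.2826, 0.0652, 0.0000] → [0.8479, -0.1958, 0.6215, -0.2250, -0.9744, 0.0000]
J3: z=[0.9707, -0.2241, -0.0872] o=[-0.2996, 0.0692, -0.1992] → [0.1444, 0.5955, 0.0774, 0.9707, -0.2241, -0.0872]
J4: z=[0.0055, 0.3832, -0.9237] o=[-0.1382, -0.4820, -0.4269] → [0.2763, -0.4397, -0.1808, 0.0055, 0.3832, -0.9237]
J5: z=[0.9963, -0.0812, -0.0277] o=[-0.1906, -1.0103, -0.7655] → [0.0365, 0.0897, 1.0507, 0.9963, -0.0812, -0.0277]
J6: z=[0.9963, -0.0812, -0.0277] o=[-0.1255, -0.2129, -0.7588] → [0.0150, 0.0981, 0.2511, 0.9963, -0.0812, -0.0277]
V = J·q̇ = [0.2985, -0.0083, 0.8276, 1.1988, -0.1730, -0.8468]

0.2985 -0.0083 0.8276 1.1988 -0.1730 -0.8468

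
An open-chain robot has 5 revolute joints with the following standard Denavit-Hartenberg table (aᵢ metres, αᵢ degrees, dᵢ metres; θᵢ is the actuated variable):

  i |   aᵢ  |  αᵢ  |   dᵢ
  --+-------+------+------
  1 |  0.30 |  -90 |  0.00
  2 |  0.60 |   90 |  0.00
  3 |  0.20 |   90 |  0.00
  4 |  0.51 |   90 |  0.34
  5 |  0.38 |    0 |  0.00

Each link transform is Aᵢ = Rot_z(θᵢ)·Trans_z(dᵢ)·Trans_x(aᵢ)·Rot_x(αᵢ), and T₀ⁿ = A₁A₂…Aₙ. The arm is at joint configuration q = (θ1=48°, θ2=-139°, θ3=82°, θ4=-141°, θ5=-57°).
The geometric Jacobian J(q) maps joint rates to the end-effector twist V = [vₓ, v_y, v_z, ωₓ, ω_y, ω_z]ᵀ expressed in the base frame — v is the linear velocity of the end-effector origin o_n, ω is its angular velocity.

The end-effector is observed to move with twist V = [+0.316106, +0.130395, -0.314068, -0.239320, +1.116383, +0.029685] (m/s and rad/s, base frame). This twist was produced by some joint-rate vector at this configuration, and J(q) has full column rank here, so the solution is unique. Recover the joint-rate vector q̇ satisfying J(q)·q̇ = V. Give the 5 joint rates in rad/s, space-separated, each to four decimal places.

0.1310 0.6100 -0.0760 -0.6100 -0.3690

o_n = [0.3753, -0.1162, 0.7154]
J₁: ẑ×o_n = [0.1162, 0.3753, -0.0000], ω = ẑ
J2: z=[-0.7431, 0.6691, 0.0000] o=[0.2007, 0.2229, 0.0000] → [0.4787, 0.5316, 0.1352, -0.7431, 0.6691, 0.0000]
J3: z=[-0.4390, -0.4875, -0.7547] o=[-0.1023, -0.1136, 0.3936] → [-0.1589, -0.2192, 0.2340, -0.4390, -0.4875, -0.7547]
J4: z=[-0.3967, -0.6485, 0.6497] o=[-0.2635, 0.0033, 0.4119] → [-0.1192, 0.5354, 0.4617, -0.3967, -0.6485, 0.6497]
J5: z=[0.1662, -0.7468, -0.6440] o=[0.0621, -0.2924, 0.8388] → [0.2056, -0.1812, 0.2632, 0.1662, -0.7468, -0.6440]
q̇ = J⁺·V = [0.1310, 0.6100, -0.0760, -0.6100, -0.3690]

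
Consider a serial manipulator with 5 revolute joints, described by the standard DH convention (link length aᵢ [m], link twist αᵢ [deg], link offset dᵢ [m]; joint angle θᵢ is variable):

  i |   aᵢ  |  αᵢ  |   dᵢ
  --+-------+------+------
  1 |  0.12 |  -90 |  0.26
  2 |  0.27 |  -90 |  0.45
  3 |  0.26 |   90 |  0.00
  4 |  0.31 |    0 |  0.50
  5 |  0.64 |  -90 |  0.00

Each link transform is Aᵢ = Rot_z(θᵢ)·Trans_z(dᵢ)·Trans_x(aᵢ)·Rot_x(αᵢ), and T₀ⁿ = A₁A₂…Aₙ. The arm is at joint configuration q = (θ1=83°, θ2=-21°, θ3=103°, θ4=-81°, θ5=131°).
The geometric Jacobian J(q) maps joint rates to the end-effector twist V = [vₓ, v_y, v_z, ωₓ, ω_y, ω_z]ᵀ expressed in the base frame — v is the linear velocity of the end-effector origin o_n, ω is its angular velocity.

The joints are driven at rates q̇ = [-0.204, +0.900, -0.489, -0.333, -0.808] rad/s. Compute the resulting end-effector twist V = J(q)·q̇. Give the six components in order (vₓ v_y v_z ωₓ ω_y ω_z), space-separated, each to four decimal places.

o_n = [0.4516, 0.6918, 0.3015]
J₁: ẑ×o_n = [-0.6918, 0.4516, 0.0000], ω = ẑ
J2: z=[-0.9925, 0.1219, 0.0000] o=[0.0146, 0.1191, 0.2600] → [0.0051, 0.0412, -0.6217, -0.9925, 0.1219, 0.0000]
J3: z=[0.0437, 0.3557, -0.9336] o=[-0.4013, 0.4241, 0.3568] → [0.2302, -0.7938, -0.2917, 0.0437, 0.3557, -0.9336]
J4: z=[0.3341, 0.8755, 0.3492] o=[-0.1565, 0.3391, 0.3358] → [-0.1532, 0.2238, -0.4145, 0.3341, 0.8755, 0.3492]
J5: z=[0.3341, 0.8755, 0.3492] o=[0.0428, 0.6520, 0.7923] → [-0.4436, 0.3067, -0.3445, 0.3341, 0.8755, 0.3492]
V = J·q̇ = [0.4426, 0.0107, -0.0005, -1.2959, -1.0632, -0.1459]

0.4426 0.0107 -0.0005 -1.2959 -1.0632 -0.1459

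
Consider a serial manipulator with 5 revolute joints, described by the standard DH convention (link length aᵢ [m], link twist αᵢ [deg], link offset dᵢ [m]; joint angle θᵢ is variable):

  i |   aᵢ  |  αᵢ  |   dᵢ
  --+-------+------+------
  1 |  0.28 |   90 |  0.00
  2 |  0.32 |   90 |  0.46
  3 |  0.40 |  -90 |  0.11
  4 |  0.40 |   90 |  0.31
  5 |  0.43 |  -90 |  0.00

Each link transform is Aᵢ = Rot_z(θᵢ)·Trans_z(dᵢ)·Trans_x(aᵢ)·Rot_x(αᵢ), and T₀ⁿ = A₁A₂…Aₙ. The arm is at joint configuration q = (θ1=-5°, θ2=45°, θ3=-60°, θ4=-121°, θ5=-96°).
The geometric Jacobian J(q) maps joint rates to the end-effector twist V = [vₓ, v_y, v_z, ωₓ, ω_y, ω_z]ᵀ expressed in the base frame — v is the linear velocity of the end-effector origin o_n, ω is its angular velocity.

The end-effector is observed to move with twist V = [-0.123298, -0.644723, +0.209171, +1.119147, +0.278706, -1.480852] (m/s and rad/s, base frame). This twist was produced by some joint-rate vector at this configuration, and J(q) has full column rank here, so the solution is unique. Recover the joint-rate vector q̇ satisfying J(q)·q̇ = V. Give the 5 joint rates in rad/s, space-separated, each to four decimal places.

-0.9840 -0.1900 0.9000 0.2710 -0.4320

o_n = [0.7823, -0.2824, -0.0620]
J₁: ẑ×o_n = [0.2824, 0.7823, -0.0000], ω = ẑ
J2: z=[-0.0872, -0.9962, 0.0000] o=[0.2789, -0.0244, 0.0000] → [0.0617, -0.0054, 0.5240, -0.0872, -0.9962, 0.0000]
J3: z=[0.7044, -0.0616, -0.7071] o=[0.4643, -0.5024, 0.2263] → [0.1733, -0.0219, 0.1746, 0.7044, -0.0616, -0.7071]
J4: z=[0.5665, -0.5515, 0.6124] o=[0.7128, -0.1764, 0.2899] → [0.2590, 0.2419, -0.0217, 0.5665, -0.5515, 0.6124]
J5: z=[-0.7294, -0.6813, 0.0611] o=[1.0418, -0.5399, 0.1645] → [0.1386, -0.1810, -0.3646, -0.7294, -0.6813, 0.0611]
q̇ = J⁺·V = [-0.9840, -0.1900, 0.9000, 0.2710, -0.4320]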